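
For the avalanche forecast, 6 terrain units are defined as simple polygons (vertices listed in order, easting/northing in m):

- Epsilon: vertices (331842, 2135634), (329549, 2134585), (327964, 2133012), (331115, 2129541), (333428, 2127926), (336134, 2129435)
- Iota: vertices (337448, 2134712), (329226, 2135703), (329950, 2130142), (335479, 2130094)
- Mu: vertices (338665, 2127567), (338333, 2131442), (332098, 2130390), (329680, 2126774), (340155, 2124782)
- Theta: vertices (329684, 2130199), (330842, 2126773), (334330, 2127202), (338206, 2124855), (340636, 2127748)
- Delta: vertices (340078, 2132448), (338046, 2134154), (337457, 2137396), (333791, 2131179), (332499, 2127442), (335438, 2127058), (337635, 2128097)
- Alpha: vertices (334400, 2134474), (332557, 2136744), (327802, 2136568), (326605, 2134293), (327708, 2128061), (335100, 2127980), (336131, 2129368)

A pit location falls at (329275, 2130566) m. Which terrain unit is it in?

Cast a ray rightward from (329275, 2130566). For each polygon, the edges (by vertex number in listed order) whose endpoints lie on opposite sides of northing = 2130566, where each meets that height, and whether that is right or left of the point:
Epsilon: 3–4 at easting≈330184.5 (right), 6–1 at easting≈335350.9 (right) → 2 crossings.
Iota: 2–3 at easting≈329894.8 (right), 4–1 at easting≈335680.2 (right) → 2 crossings.
Mu: 1–2 at easting≈338408.1 (right), 2–3 at easting≈333141.1 (right) → 2 crossings.
Theta: no edge straddles that height → 0 crossings.
Delta: 4–5 at easting≈333579.1 (right), 7–1 at easting≈339021.3 (right) → 2 crossings.
Alpha: 4–5 at easting≈327264.6 (left), 7–1 at easting≈335724.9 (right) → 1 crossing.
Only Alpha has an odd count, so the point is inside Alpha.

Alpha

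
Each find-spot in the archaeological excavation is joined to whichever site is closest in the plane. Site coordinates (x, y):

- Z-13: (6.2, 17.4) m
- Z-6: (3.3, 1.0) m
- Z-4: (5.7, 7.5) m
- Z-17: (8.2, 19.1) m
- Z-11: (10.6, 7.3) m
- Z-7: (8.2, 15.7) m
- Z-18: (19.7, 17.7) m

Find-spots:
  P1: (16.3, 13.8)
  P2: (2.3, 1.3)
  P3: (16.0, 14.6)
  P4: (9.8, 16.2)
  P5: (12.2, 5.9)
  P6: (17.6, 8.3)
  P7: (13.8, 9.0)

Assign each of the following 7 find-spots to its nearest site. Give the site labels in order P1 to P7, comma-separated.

P1 → Z-18 (d²=26.77)
P2 → Z-6 (d²=1.09)
P3 → Z-18 (d²=23.30)
P4 → Z-7 (d²=2.81)
P5 → Z-11 (d²=4.52)
P6 → Z-11 (d²=50.00)
P7 → Z-11 (d²=13.13)

Z-18, Z-6, Z-18, Z-7, Z-11, Z-11, Z-11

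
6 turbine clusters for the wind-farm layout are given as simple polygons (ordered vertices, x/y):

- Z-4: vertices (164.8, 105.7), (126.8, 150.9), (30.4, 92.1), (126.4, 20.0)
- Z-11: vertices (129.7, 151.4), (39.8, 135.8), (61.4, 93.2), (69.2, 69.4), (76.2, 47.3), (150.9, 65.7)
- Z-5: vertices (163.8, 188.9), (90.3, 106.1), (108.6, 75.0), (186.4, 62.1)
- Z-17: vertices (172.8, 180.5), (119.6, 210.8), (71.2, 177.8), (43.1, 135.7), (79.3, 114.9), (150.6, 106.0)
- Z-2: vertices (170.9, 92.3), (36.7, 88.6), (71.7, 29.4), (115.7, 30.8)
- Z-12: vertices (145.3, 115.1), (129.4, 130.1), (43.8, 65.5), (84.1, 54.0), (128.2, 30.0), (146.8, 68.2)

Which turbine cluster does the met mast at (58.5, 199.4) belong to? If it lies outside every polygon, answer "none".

none

Cast a ray rightward from (58.5, 199.4). For each polygon, the edges (by vertex number in listed order) whose endpoints lie on opposite sides of y = 199.4, where each meets that height, and whether that is right or left of the point:
Z-4: no edge straddles that height → 0 crossings.
Z-11: no edge straddles that height → 0 crossings.
Z-5: no edge straddles that height → 0 crossings.
Z-17: 1–2 at x≈139.62 (right), 2–3 at x≈102.88 (right) → 2 crossings.
Z-2: no edge straddles that height → 0 crossings.
Z-12: no edge straddles that height → 0 crossings.
All counts are even, so the point lies outside every listed polygon.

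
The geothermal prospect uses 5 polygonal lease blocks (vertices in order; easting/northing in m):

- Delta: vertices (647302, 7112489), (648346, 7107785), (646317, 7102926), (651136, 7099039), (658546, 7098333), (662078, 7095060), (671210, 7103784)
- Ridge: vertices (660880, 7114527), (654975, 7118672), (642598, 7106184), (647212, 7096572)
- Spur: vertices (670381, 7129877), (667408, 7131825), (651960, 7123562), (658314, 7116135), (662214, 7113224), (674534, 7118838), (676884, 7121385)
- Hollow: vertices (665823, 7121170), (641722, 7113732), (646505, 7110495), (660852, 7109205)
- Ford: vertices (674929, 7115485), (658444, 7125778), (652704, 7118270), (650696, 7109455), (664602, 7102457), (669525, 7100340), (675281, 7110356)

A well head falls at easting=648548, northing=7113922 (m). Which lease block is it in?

Hollow

Cast a ray rightward from (648548, 7113922). For each polygon, the edges (by vertex number in listed order) whose endpoints lie on opposite sides of northing = 7113922, where each meets that height, and whether that is right or left of the point:
Delta: no edge straddles that height → 0 crossings.
Ridge: 2–3 at easting≈650267.2 (right), 4–1 at easting≈660419.5 (right) → 2 crossings.
Spur: 4–5 at easting≈661278.9 (right), 5–6 at easting≈663745.8 (right) → 2 crossings.
Hollow: 1–2 at easting≈642337.6 (left), 4–1 at easting≈662811.7 (right) → 1 crossing.
Ford: 3–4 at easting≈651713.6 (right), 7–1 at easting≈675036.3 (right) → 2 crossings.
Only Hollow has an odd count, so the point is inside Hollow.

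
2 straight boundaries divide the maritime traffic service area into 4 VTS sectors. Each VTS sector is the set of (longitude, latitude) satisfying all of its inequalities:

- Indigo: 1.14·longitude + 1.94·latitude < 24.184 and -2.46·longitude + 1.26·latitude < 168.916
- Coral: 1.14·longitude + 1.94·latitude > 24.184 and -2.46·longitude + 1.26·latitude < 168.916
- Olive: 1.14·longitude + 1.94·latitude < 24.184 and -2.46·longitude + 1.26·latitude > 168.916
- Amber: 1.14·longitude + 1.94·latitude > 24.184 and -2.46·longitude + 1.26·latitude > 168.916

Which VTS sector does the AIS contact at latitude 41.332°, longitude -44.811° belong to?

Coral

1.14·-44.811 + 1.94·41.332 = 29.100, which is > 24.184
-2.46·-44.811 + 1.26·41.332 = 162.313, which is < 168.916
This sign pattern matches Coral.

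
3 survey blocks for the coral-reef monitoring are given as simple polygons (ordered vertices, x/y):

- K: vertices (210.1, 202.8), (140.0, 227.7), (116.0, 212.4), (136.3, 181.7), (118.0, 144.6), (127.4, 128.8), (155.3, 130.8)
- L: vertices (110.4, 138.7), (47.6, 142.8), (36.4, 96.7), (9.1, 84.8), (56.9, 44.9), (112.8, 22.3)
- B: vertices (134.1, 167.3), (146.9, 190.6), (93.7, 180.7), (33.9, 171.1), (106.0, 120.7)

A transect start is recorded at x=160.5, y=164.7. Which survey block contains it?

Cast a ray rightward from (160.5, 164.7). For each polygon, the edges (by vertex number in listed order) whose endpoints lie on opposite sides of y = 164.7, where each meets that height, and whether that is right or left of the point:
K: 4–5 at x≈127.91 (left), 7–1 at x≈181.10 (right) → 1 crossing.
L: no edge straddles that height → 0 crossings.
B: 4–5 at x≈43.06 (left), 5–1 at x≈132.53 (left) → 0 crossings.
Only K has an odd count, so the point is inside K.

K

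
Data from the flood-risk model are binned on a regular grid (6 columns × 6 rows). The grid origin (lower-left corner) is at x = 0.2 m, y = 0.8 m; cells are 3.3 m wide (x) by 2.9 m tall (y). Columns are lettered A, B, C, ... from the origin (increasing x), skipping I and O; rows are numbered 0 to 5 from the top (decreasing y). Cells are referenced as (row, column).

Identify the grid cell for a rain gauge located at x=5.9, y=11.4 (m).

Column index: ⌊(5.9 − 0.2) / 3.3⌋ = ⌊1.727⌋ = 1 → column B
Row offset from origin: ⌊(11.4 − 0.8) / 2.9⌋ = ⌊3.655⌋ = 3 → row 2 (counted from top)

(2, B)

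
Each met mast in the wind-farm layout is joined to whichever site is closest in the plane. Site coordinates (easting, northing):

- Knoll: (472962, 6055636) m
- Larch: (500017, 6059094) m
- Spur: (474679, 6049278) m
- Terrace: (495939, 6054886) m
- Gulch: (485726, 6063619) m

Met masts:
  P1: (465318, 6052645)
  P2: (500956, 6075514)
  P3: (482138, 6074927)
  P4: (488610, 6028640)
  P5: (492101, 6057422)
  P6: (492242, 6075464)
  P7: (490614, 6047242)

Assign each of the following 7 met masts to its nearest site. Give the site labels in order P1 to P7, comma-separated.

Knoll, Larch, Gulch, Spur, Terrace, Gulch, Terrace

P1 → Knoll (d²=67376817.00)
P2 → Larch (d²=270498121.00)
P3 → Gulch (d²=140744608.00)
P4 → Spur (d²=619999805.00)
P5 → Terrace (d²=21161540.00)
P6 → Gulch (d²=182762281.00)
P7 → Terrace (d²=86786361.00)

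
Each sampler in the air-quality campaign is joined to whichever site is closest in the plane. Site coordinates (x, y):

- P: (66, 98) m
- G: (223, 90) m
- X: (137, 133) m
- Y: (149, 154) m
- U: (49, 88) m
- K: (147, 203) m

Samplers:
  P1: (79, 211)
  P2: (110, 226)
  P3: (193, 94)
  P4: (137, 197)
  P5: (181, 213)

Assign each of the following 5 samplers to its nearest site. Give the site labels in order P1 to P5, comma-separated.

K, K, G, K, K

P1 → K (d²=4688.00)
P2 → K (d²=1898.00)
P3 → G (d²=916.00)
P4 → K (d²=136.00)
P5 → K (d²=1256.00)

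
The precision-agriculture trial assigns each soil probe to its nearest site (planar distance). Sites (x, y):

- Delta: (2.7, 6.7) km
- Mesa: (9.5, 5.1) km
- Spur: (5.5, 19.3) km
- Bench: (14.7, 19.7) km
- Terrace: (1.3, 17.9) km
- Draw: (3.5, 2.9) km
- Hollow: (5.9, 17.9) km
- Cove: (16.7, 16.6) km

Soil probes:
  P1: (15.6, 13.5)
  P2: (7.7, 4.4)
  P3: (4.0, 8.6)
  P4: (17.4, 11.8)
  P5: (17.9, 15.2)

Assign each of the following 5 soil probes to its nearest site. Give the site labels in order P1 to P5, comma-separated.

Cove, Mesa, Delta, Cove, Cove

P1 → Cove (d²=10.82)
P2 → Mesa (d²=3.73)
P3 → Delta (d²=5.30)
P4 → Cove (d²=23.53)
P5 → Cove (d²=3.40)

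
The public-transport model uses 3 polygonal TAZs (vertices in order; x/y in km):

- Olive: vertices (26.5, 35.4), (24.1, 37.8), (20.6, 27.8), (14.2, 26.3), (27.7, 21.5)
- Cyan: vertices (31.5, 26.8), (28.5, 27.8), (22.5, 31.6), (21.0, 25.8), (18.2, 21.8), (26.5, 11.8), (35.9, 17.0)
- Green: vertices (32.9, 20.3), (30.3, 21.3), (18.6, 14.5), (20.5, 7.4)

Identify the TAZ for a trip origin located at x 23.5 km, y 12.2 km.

Cast a ray rightward from (23.5, 12.2). For each polygon, the edges (by vertex number in listed order) whose endpoints lie on opposite sides of y = 12.2, where each meets that height, and whether that is right or left of the point:
Olive: no edge straddles that height → 0 crossings.
Cyan: 5–6 at x≈26.17 (right), 6–7 at x≈27.22 (right) → 2 crossings.
Green: 3–4 at x≈19.22 (left), 4–1 at x≈25.11 (right) → 1 crossing.
Only Green has an odd count, so the point is inside Green.

Green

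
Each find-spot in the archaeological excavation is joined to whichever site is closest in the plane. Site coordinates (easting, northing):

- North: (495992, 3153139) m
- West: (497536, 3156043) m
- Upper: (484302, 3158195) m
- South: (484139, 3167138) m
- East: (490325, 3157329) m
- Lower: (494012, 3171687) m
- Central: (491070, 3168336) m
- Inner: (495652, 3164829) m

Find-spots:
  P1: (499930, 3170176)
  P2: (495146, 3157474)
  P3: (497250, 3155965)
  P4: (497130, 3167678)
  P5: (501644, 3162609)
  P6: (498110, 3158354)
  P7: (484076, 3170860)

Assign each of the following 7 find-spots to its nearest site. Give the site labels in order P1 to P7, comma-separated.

Lower, West, West, Inner, Inner, West, South

P1 → Lower (d²=37305845.00)
P2 → West (d²=7759861.00)
P3 → West (d²=87880.00)
P4 → Inner (d²=10301285.00)
P5 → Inner (d²=40832464.00)
P6 → West (d²=5670197.00)
P7 → South (d²=13857253.00)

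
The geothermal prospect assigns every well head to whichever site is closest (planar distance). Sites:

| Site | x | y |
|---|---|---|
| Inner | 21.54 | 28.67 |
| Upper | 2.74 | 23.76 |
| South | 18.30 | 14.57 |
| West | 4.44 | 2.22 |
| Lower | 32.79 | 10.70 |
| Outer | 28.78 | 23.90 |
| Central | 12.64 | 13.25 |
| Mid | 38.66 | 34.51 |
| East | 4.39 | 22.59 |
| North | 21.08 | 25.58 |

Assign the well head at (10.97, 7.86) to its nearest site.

Squared distances to each site:
Inner: 544.781; Upper: 320.543; South: 98.753; West: 74.451; Lower: 484.178; Outer: 574.478; Central: 31.841; Mid: 1476.959; East: 260.269; North: 416.210.
Minimum at Central.

Central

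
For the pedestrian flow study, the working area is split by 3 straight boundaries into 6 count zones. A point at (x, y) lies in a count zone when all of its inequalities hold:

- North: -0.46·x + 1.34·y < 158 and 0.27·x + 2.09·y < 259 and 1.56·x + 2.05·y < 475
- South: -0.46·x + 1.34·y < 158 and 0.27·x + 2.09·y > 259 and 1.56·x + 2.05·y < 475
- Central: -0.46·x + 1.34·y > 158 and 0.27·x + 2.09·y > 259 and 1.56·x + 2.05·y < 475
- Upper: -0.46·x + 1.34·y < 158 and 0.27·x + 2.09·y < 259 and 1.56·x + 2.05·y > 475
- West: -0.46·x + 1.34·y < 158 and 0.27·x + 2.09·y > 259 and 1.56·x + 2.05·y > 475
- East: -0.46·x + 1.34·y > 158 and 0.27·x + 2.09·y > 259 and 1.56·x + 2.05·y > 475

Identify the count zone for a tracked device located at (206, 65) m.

North

-0.46·206 + 1.34·65 = -7.660, which is < 158
0.27·206 + 2.09·65 = 191.470, which is < 259
1.56·206 + 2.05·65 = 454.610, which is < 475
This sign pattern matches North.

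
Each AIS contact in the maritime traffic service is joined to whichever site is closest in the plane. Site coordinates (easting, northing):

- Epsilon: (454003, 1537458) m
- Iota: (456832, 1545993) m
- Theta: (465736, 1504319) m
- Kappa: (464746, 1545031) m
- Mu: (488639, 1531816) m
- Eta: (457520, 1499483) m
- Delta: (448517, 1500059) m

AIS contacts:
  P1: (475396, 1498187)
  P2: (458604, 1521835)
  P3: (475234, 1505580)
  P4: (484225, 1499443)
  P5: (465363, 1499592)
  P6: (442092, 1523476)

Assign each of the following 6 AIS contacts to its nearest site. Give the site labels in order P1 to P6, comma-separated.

P1 → Theta (d²=130917024.00)
P2 → Epsilon (d²=265247330.00)
P3 → Theta (d²=91802125.00)
P4 → Theta (d²=365618497.00)
P5 → Theta (d²=22483658.00)
P6 → Epsilon (d²=337368245.00)

Theta, Epsilon, Theta, Theta, Theta, Epsilon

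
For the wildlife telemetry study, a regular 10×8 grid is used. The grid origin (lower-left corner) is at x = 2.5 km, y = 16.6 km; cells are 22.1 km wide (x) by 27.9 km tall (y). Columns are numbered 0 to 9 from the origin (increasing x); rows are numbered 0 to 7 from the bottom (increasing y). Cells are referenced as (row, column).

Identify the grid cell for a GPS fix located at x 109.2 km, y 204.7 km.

Column index: ⌊(109.2 − 2.5) / 22.1⌋ = ⌊4.828⌋ = 4
Row offset from origin: ⌊(204.7 − 16.6) / 27.9⌋ = ⌊6.742⌋ = 6 → row 6

(6, 4)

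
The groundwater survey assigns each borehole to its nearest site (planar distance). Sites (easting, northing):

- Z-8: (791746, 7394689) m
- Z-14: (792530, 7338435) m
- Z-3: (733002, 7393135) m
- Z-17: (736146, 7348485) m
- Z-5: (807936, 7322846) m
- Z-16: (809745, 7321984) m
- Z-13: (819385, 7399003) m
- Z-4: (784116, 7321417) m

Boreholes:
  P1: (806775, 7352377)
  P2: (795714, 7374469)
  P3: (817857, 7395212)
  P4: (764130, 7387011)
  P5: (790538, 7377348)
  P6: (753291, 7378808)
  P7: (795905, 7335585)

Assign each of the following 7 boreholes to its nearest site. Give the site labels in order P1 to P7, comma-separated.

P1 → Z-14 (d²=397299389.00)
P2 → Z-8 (d²=424593424.00)
P3 → Z-13 (d²=16706465.00)
P4 → Z-8 (d²=821595140.00)
P5 → Z-8 (d²=302169545.00)
P6 → Z-3 (d²=616906450.00)
P7 → Z-14 (d²=19513125.00)

Z-14, Z-8, Z-13, Z-8, Z-8, Z-3, Z-14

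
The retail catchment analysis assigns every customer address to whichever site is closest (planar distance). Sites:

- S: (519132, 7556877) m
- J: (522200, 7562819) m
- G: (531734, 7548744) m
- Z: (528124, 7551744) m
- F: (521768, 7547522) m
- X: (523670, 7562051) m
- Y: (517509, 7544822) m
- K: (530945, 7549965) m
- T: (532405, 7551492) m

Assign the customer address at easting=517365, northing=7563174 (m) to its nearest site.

J

Squared distances to each site:
S: 42774498.000; J: 23503250.000; G: 414693061.000; Z: 246400981.000; F: 264371513.000; X: 41014154.000; Y: 336816640.000; K: 358894081.000; T: 362670724.000.
Minimum at J.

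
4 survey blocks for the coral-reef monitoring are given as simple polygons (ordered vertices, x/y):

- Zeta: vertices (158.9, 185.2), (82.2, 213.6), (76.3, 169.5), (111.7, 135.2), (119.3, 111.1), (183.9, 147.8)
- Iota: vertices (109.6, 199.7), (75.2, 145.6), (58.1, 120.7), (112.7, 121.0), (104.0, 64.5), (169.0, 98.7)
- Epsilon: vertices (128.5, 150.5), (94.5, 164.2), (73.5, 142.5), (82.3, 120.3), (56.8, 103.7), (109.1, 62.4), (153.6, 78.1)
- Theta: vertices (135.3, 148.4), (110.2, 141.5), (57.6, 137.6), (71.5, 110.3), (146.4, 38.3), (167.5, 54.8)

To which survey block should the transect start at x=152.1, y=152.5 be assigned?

Cast a ray rightward from (152.1, 152.5). For each polygon, the edges (by vertex number in listed order) whose endpoints lie on opposite sides of y = 152.5, where each meets that height, and whether that is right or left of the point:
Zeta: 3–4 at x≈93.85 (left), 6–1 at x≈180.76 (right) → 1 crossing.
Iota: 1–2 at x≈79.59 (left), 6–1 at x≈137.36 (left) → 0 crossings.
Epsilon: 1–2 at x≈123.54 (left), 2–3 at x≈83.18 (left) → 0 crossings.
Theta: no edge straddles that height → 0 crossings.
Only Zeta has an odd count, so the point is inside Zeta.

Zeta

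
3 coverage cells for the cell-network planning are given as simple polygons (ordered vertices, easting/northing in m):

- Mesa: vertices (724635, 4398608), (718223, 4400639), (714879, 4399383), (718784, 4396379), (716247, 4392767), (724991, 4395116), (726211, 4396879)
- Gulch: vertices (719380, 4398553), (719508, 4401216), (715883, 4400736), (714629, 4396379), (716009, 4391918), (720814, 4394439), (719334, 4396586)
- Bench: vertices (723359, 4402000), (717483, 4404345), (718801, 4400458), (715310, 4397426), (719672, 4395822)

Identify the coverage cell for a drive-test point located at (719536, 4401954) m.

Cast a ray rightward from (719536, 4401954). For each polygon, the edges (by vertex number in listed order) whose endpoints lie on opposite sides of northing = 4401954, where each meets that height, and whether that is right or left of the point:
Mesa: no edge straddles that height → 0 crossings.
Gulch: no edge straddles that height → 0 crossings.
Bench: 2–3 at easting≈718293.7 (left), 5–1 at easting≈723331.5 (right) → 1 crossing.
Only Bench has an odd count, so the point is inside Bench.

Bench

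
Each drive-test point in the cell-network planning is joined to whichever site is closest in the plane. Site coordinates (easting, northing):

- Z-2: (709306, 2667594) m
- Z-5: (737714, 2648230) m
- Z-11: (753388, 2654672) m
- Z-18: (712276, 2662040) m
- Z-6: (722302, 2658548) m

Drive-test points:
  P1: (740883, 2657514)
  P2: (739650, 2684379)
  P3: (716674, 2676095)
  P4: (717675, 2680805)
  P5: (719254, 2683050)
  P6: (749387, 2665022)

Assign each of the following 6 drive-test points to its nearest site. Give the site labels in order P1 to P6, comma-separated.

P1 → Z-5 (d²=96235217.00)
P2 → Z-6 (d²=968193665.00)
P3 → Z-2 (d²=126554425.00)
P4 → Z-2 (d²=244570682.00)
P5 → Z-2 (d²=337850640.00)
P6 → Z-11 (d²=123130501.00)

Z-5, Z-6, Z-2, Z-2, Z-2, Z-11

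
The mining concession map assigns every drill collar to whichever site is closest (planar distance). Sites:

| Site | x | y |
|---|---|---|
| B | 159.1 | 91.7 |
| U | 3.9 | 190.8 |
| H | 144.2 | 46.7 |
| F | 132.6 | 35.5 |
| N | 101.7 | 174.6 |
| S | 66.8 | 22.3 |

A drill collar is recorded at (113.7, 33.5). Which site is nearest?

Squared distances to each site:
B: 5448.400; U: 36799.330; H: 1104.490; F: 361.210; N: 20053.210; S: 2325.050.
Minimum at F.

F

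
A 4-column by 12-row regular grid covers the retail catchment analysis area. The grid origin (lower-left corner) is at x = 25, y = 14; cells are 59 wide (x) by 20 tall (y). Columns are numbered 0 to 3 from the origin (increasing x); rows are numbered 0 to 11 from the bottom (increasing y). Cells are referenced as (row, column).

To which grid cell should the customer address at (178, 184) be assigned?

(8, 2)

Column index: ⌊(178 − 25) / 59⌋ = ⌊2.593⌋ = 2
Row offset from origin: ⌊(184 − 14) / 20⌋ = ⌊8.500⌋ = 8 → row 8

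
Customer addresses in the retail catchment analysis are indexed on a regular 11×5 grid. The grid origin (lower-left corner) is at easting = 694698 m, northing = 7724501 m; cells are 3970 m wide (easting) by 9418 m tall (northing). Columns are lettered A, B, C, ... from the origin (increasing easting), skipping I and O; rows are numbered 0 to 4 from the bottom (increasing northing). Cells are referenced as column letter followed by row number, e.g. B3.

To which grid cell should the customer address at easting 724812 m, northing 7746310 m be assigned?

H2

Column index: ⌊(724812 − 694698) / 3970⌋ = ⌊7.585⌋ = 7 → column H
Row offset from origin: ⌊(7746310 − 7724501) / 9418⌋ = ⌊2.316⌋ = 2 → row 2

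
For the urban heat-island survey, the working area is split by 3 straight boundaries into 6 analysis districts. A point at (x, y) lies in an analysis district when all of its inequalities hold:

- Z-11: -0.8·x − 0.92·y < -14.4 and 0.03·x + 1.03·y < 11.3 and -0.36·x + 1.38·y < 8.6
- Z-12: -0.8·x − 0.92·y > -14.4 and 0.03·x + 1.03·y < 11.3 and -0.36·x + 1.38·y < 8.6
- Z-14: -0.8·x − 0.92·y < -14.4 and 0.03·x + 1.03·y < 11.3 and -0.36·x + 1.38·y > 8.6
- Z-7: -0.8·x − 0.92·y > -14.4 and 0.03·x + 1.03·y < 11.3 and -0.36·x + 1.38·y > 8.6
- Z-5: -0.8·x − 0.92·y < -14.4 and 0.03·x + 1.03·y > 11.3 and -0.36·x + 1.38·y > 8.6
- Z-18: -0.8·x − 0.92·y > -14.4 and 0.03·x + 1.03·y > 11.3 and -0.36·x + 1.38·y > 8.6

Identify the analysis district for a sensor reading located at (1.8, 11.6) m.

-0.8·1.8 − 0.92·11.6 = -12.112, which is > -14.4
0.03·1.8 + 1.03·11.6 = 12.002, which is > 11.3
-0.36·1.8 + 1.38·11.6 = 15.360, which is > 8.6
This sign pattern matches Z-18.

Z-18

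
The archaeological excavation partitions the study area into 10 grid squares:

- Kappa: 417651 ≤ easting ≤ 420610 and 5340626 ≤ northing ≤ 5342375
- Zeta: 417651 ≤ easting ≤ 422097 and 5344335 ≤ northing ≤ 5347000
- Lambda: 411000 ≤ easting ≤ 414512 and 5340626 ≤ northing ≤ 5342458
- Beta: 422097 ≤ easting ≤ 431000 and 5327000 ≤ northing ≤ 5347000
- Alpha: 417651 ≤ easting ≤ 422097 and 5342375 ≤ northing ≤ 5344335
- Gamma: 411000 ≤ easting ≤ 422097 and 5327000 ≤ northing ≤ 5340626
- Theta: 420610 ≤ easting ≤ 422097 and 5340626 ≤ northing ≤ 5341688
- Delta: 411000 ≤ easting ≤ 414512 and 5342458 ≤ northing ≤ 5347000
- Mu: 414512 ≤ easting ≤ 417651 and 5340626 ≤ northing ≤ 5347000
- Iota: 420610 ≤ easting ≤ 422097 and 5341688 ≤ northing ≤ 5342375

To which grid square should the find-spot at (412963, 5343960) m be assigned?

The point has easting = 412963 and northing = 5343960.
Only Delta satisfies 411000 ≤ easting ≤ 414512 and 5342458 ≤ northing ≤ 5347000.

Delta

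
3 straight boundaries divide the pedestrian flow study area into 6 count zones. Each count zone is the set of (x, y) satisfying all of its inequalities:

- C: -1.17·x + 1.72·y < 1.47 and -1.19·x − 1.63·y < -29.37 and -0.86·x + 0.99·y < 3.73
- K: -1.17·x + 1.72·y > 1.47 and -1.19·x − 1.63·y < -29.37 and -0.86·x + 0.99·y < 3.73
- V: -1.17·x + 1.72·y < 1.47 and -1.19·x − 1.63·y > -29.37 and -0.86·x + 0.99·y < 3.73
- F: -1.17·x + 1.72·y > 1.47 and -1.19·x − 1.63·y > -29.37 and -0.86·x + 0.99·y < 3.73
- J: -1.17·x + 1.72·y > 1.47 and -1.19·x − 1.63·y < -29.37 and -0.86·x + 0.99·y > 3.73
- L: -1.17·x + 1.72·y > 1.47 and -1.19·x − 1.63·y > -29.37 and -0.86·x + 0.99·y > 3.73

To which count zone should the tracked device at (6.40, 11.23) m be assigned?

-1.17·6.40 + 1.72·11.23 = 11.828, which is > 1.47
-1.19·6.40 − 1.63·11.23 = -25.921, which is > -29.37
-0.86·6.40 + 0.99·11.23 = 5.614, which is > 3.73
This sign pattern matches L.

L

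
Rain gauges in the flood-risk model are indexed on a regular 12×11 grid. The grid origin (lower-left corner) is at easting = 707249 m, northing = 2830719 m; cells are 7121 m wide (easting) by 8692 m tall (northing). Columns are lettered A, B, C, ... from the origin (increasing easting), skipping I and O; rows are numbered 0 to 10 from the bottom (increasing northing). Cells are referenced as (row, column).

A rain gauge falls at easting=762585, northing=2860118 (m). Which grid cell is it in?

Column index: ⌊(762585 − 707249) / 7121⌋ = ⌊7.771⌋ = 7 → column H
Row offset from origin: ⌊(2860118 − 2830719) / 8692⌋ = ⌊3.382⌋ = 3 → row 3

(3, H)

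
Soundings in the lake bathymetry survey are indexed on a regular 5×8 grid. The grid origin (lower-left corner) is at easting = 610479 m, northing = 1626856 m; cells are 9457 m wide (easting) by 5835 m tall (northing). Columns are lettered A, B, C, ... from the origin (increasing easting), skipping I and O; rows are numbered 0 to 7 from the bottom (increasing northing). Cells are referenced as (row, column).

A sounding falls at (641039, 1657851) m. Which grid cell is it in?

Column index: ⌊(641039 − 610479) / 9457⌋ = ⌊3.231⌋ = 3 → column D
Row offset from origin: ⌊(1657851 − 1626856) / 5835⌋ = ⌊5.312⌋ = 5 → row 5

(5, D)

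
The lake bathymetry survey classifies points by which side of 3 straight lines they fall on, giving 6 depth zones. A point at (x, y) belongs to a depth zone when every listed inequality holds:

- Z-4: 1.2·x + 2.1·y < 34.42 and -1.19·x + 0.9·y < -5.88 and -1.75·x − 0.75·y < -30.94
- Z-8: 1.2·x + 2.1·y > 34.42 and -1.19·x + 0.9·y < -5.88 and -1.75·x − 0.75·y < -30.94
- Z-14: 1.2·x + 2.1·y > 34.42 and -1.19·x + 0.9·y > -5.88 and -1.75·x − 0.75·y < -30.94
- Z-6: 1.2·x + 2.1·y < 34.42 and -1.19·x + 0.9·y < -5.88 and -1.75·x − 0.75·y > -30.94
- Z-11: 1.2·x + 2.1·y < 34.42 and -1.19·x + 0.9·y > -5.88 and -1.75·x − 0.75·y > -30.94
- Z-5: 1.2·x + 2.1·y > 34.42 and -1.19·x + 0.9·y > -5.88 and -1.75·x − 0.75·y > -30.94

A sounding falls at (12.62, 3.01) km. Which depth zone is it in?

1.2·12.62 + 2.1·3.01 = 21.465, which is < 34.42
-1.19·12.62 + 0.9·3.01 = -12.309, which is < -5.88
-1.75·12.62 − 0.75·3.01 = -24.342, which is > -30.94
This sign pattern matches Z-6.

Z-6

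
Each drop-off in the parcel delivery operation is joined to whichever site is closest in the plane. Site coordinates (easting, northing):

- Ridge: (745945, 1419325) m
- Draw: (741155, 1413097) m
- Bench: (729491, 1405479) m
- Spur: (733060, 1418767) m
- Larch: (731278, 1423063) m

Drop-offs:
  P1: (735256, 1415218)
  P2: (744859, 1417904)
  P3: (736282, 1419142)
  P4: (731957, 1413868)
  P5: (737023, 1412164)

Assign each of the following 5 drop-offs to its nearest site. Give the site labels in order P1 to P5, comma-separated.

P1 → Spur (d²=17417817.00)
P2 → Ridge (d²=3198637.00)
P3 → Spur (d²=10521909.00)
P4 → Spur (d²=25216810.00)
P5 → Draw (d²=17943913.00)

Spur, Ridge, Spur, Spur, Draw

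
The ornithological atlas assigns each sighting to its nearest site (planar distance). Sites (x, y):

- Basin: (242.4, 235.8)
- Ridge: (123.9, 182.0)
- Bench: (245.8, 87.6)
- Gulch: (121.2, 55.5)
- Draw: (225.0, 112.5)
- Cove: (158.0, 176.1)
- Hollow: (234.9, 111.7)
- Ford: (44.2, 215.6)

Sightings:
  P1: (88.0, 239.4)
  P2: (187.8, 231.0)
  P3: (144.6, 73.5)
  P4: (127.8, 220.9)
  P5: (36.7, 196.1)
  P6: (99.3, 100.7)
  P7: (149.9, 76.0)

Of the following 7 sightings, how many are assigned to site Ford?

P1 → Ford
P2 → Basin
P3 → Gulch
P4 → Ridge
P5 → Ford
P6 → Gulch
P7 → Gulch
2 of the 7 go to Ford.

2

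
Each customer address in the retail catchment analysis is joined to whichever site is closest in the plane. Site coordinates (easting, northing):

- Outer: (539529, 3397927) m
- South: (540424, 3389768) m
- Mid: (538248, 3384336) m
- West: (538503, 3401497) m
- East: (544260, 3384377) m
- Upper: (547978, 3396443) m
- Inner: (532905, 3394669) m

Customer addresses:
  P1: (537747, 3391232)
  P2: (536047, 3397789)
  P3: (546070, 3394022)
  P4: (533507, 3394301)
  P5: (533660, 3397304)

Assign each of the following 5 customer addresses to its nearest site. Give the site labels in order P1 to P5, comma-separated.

South, Outer, Upper, Inner, Inner

P1 → South (d²=9309625.00)
P2 → Outer (d²=12143368.00)
P3 → Upper (d²=9501705.00)
P4 → Inner (d²=497828.00)
P5 → Inner (d²=7513250.00)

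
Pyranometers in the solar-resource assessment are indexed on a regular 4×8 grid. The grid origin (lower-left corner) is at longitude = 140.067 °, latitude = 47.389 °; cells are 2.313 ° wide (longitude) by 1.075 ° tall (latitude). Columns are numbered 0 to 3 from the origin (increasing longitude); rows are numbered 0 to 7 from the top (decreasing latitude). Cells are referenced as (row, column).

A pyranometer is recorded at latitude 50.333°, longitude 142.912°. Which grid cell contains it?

(5, 1)

Column index: ⌊(142.912 − 140.067) / 2.313⌋ = ⌊1.230⌋ = 1
Row offset from origin: ⌊(50.333 − 47.389) / 1.075⌋ = ⌊2.739⌋ = 2 → row 5 (counted from top)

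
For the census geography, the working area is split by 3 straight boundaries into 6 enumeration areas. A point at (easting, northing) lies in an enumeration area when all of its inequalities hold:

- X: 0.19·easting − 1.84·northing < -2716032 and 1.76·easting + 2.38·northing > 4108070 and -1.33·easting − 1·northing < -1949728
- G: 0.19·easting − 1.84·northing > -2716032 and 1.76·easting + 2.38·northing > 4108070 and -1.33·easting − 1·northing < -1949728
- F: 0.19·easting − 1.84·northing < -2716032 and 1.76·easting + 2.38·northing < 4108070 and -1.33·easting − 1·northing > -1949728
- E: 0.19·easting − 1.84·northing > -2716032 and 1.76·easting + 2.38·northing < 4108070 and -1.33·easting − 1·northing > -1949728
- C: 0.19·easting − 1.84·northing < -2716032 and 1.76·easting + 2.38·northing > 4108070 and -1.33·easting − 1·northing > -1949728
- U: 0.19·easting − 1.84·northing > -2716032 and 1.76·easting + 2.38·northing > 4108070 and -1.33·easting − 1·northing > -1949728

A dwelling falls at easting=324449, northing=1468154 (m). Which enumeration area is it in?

0.19·324449 − 1.84·1468154 = -2639758.050, which is > -2716032
1.76·324449 + 2.38·1468154 = 4065236.760, which is < 4108070
-1.33·324449 − 1·1468154 = -1899671.170, which is > -1949728
This sign pattern matches E.

E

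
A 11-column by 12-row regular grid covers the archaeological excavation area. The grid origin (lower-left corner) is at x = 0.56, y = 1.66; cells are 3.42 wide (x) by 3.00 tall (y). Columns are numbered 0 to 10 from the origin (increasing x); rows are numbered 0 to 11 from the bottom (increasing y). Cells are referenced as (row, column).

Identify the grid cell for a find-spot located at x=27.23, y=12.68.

(3, 7)

Column index: ⌊(27.23 − 0.56) / 3.42⌋ = ⌊7.798⌋ = 7
Row offset from origin: ⌊(12.68 − 1.66) / 3.00⌋ = ⌊3.673⌋ = 3 → row 3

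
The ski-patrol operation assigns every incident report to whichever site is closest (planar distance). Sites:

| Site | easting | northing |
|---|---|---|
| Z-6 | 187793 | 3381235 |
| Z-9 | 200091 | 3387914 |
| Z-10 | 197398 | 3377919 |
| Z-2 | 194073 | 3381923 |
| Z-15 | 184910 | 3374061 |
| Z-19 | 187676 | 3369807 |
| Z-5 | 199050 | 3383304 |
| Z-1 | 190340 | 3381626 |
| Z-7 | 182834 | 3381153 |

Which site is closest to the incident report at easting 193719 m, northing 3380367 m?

Squared distances to each site:
Z-6: 35870900.000; Z-9: 97559593.000; Z-10: 19527745.000; Z-2: 2546452.000; Z-15: 117364117.000; Z-19: 148031449.000; Z-5: 37045530.000; Z-1: 13002722.000; Z-7: 119101021.000.
Minimum at Z-2.

Z-2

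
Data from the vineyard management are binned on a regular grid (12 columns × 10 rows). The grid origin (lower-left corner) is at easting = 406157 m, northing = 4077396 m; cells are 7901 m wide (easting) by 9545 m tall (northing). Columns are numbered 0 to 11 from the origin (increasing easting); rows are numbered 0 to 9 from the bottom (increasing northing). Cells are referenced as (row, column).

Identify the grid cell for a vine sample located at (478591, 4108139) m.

(3, 9)

Column index: ⌊(478591 − 406157) / 7901⌋ = ⌊9.168⌋ = 9
Row offset from origin: ⌊(4108139 − 4077396) / 9545⌋ = ⌊3.221⌋ = 3 → row 3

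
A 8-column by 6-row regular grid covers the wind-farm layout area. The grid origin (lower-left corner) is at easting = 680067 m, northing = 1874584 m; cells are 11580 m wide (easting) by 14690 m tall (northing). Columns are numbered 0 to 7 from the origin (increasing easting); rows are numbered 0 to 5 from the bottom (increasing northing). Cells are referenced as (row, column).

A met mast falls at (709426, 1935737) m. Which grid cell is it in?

Column index: ⌊(709426 − 680067) / 11580⌋ = ⌊2.535⌋ = 2
Row offset from origin: ⌊(1935737 − 1874584) / 14690⌋ = ⌊4.163⌋ = 4 → row 4

(4, 2)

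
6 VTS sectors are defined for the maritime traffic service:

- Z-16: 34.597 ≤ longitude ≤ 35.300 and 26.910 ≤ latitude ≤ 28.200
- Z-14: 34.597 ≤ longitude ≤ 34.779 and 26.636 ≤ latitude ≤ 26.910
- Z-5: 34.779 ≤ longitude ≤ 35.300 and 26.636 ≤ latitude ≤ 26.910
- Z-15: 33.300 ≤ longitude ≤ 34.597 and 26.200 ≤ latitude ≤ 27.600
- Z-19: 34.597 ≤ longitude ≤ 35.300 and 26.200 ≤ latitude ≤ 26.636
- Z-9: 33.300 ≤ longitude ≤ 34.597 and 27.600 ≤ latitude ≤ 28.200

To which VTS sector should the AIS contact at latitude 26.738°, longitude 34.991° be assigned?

The point has longitude = 34.991 and latitude = 26.738.
Only Z-5 satisfies 34.779 ≤ longitude ≤ 35.300 and 26.636 ≤ latitude ≤ 26.910.

Z-5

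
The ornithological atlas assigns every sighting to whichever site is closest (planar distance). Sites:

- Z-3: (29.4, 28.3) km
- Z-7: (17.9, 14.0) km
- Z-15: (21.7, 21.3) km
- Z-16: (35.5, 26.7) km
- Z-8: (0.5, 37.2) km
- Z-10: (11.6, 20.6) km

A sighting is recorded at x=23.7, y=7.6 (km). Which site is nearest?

Squared distances to each site:
Z-3: 460.980; Z-7: 74.600; Z-15: 191.690; Z-16: 504.050; Z-8: 1414.400; Z-10: 315.410.
Minimum at Z-7.

Z-7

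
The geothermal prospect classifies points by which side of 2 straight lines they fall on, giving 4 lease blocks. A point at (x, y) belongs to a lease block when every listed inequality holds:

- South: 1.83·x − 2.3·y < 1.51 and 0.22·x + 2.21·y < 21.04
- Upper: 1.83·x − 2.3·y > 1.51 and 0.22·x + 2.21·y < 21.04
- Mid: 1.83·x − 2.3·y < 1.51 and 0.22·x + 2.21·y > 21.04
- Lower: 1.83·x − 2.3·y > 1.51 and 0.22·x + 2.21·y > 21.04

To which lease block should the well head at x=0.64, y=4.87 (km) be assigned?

South

1.83·0.64 − 2.3·4.87 = -10.030, which is < 1.51
0.22·0.64 + 2.21·4.87 = 10.904, which is < 21.04
This sign pattern matches South.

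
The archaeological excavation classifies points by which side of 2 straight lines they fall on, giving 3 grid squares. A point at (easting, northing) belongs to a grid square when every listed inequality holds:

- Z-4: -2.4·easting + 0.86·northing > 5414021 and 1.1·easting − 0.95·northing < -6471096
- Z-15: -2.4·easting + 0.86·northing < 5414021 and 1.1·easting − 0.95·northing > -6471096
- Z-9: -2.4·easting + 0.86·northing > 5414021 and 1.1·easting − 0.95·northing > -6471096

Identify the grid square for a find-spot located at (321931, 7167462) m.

Z-15

-2.4·321931 + 0.86·7167462 = 5391382.920, which is < 5414021
1.1·321931 − 0.95·7167462 = -6454964.800, which is > -6471096
This sign pattern matches Z-15.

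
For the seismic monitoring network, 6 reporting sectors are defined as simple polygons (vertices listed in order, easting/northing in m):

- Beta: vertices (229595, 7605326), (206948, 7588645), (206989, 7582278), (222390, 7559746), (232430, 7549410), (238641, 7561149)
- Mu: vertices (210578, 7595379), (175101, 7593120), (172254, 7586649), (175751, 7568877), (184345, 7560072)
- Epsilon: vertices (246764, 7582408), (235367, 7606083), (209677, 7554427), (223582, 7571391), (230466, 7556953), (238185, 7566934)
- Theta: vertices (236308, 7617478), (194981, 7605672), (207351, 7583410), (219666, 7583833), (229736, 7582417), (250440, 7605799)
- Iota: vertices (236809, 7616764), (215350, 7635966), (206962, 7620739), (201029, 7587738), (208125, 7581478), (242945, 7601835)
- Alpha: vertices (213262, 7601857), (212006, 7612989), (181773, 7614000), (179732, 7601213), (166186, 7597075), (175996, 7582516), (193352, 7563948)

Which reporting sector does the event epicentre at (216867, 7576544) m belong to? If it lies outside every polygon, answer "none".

Beta

Cast a ray rightward from (216867, 7576544). For each polygon, the edges (by vertex number in listed order) whose endpoints lie on opposite sides of northing = 7576544, where each meets that height, and whether that is right or left of the point:
Beta: 3–4 at easting≈210908.3 (left), 6–1 at easting≈235488.6 (right) → 1 crossing.
Mu: 3–4 at easting≈174242.4 (left), 5–1 at easting≈196583.6 (left) → 0 crossings.
Epsilon: 2–3 at easting≈220676.4 (right), 6–1 at easting≈243512.9 (right) → 2 crossings.
Theta: no edge straddles that height → 0 crossings.
Iota: no edge straddles that height → 0 crossings.
Alpha: 6–7 at easting≈181578.2 (left), 7–1 at easting≈199967.5 (left) → 0 crossings.
Only Beta has an odd count, so the point is inside Beta.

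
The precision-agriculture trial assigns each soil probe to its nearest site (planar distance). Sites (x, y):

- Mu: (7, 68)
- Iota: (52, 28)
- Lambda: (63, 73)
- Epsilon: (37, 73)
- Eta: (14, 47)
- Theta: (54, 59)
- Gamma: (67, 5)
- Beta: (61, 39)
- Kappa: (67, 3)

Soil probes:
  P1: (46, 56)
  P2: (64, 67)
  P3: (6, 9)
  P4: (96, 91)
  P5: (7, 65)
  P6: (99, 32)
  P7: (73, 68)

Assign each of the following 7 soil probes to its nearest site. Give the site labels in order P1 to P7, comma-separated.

Theta, Lambda, Eta, Lambda, Mu, Beta, Lambda

P1 → Theta (d²=73.00)
P2 → Lambda (d²=37.00)
P3 → Eta (d²=1508.00)
P4 → Lambda (d²=1413.00)
P5 → Mu (d²=9.00)
P6 → Beta (d²=1493.00)
P7 → Lambda (d²=125.00)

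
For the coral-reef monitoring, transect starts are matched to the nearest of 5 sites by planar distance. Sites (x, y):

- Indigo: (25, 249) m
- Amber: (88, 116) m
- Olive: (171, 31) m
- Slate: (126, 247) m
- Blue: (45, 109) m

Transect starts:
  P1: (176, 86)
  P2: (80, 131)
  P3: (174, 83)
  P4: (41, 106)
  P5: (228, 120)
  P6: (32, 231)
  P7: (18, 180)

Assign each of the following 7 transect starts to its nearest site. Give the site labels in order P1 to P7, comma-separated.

Olive, Amber, Olive, Blue, Olive, Indigo, Indigo

P1 → Olive (d²=3050.00)
P2 → Amber (d²=289.00)
P3 → Olive (d²=2713.00)
P4 → Blue (d²=25.00)
P5 → Olive (d²=11170.00)
P6 → Indigo (d²=373.00)
P7 → Indigo (d²=4810.00)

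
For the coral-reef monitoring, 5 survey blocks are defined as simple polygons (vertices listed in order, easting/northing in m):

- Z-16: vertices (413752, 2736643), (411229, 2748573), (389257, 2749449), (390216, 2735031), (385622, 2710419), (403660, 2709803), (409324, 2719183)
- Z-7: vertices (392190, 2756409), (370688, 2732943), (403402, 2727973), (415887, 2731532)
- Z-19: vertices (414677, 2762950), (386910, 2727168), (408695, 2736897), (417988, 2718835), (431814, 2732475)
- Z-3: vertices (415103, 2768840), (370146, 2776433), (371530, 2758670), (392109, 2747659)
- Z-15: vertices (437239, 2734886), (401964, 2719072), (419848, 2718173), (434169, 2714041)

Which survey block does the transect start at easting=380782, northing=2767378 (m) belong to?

Z-3

Cast a ray rightward from (380782, 2767378). For each polygon, the edges (by vertex number in listed order) whose endpoints lie on opposite sides of northing = 2767378, where each meets that height, and whether that is right or left of the point:
Z-16: no edge straddles that height → 0 crossings.
Z-7: no edge straddles that height → 0 crossings.
Z-19: no edge straddles that height → 0 crossings.
Z-3: 2–3 at easting≈370851.5 (left), 4–1 at easting≈413515.9 (right) → 1 crossing.
Z-15: no edge straddles that height → 0 crossings.
Only Z-3 has an odd count, so the point is inside Z-3.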